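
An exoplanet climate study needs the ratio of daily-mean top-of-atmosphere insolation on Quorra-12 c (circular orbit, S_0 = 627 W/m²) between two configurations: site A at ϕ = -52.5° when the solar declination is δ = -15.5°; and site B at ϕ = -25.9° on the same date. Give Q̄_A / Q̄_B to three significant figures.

— Configuration A (ϕ=-52.5°):
cos h₀ = −tan(-52.5°) tan(-15.500°) = -0.3614, h₀ = 1.9406 rad.
Bracket: h₀ sin ϕ sin δ + cos ϕ cos δ sin h₀ = 1.9406×-0.79335×-0.26724 + 0.60876×0.96363×0.93240 = 0.411436 + 0.546964 = 0.958400.
Q̄ = (S_0/π) × [bracket] = (627/π) × 0.958400 = 191.28 W/m².
— Configuration B (ϕ=-25.9°):
cos h₀ = −tan(-25.9°) tan(-15.500°) = -0.1347, h₀ = 1.7059 rad.
Bracket: h₀ sin ϕ sin δ + cos ϕ cos δ sin h₀ = 1.7059×-0.43680×-0.26724 + 0.89956×0.96363×0.99089 = 0.199130 + 0.858946 = 1.058076.
Q̄ = (S_0/π) × [bracket] = (627/π) × 1.058076 = 211.17 W/m².
Ratio Q̄_A / Q̄_B = 191.28 / 211.17 = 0.9058.

Q̄_A / Q̄_B ≈ 0.906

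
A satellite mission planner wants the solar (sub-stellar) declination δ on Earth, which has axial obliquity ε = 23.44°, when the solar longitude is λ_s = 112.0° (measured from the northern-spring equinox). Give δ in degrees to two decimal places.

δ = +21.64°

sin δ = sin ε · sin λ_s = sin 23.44° × sin 112.0° = 0.368823.
δ = arcsin(0.368823) = +21.64°.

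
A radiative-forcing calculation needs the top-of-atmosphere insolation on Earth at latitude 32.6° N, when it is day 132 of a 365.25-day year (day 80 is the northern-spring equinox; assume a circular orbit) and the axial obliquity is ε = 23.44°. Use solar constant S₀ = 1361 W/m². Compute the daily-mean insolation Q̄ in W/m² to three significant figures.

Q̄ ≈ 468 W/m²

Solar longitude: λ_s = 360° × (132 − 80)/365.25 = 51.253°.
sin δ = sin 23.44° × sin 51.253° = 0.31024, so δ = +18.074°.
cos H₀ = −tan(+32.6°) tan(+18.074°) = -0.2087, H₀ = 1.7810 rad.
Bracket: H₀ sin φ sin δ + cos φ cos δ sin H₀ = 1.7810×0.53877×0.31024 + 0.84245×0.95066×0.97798 = 0.297691 + 0.783248 = 1.080939.
Q̄ = (S₀/π) × [bracket] = (1361/π) × 1.080939 = 468.3 W/m².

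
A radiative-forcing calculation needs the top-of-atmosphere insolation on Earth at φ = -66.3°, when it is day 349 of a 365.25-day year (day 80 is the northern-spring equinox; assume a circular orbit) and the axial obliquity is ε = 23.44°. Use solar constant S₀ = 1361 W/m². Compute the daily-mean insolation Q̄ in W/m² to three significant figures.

Q̄ ≈ 494 W/m²

Solar longitude: λ_s = 360° × (349 − 80)/365.25 = 265.133°.
sin δ = sin 23.44° × sin 265.133° = -0.39635, so δ = -23.350°.
cos H₀ = −tan(-66.3°) tan(-23.350°) = -0.9835, H₀ = 2.9595 rad.
Bracket: H₀ sin φ sin δ + cos φ cos δ sin H₀ = 2.9595×-0.91566×-0.39635 + 0.40195×0.91810×0.18108 = 1.074067 + 0.066824 = 1.140891.
Q̄ = (S₀/π) × [bracket] = (1361/π) × 1.140891 = 494.3 W/m².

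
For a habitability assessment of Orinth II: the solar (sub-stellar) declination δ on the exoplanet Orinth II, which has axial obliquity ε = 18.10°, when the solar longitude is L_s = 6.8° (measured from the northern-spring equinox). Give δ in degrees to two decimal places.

sin δ = sin ε · sin L_s = sin 18.10° × sin 6.8° = 0.036785.
δ = arcsin(0.036785) = +2.11°.

δ = +2.11°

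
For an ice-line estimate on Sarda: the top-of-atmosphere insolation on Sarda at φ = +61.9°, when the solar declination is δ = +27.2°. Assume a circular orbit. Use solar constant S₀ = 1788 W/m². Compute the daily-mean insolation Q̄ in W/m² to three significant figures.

cos H₀ = −tan(+61.9°) tan(+27.200°) = -0.9625, H₀ = 2.8669 rad.
Bracket: H₀ sin φ sin δ + cos φ cos δ sin H₀ = 2.8669×0.88213×0.45710 + 0.47101×0.88942×0.27126 = 1.155996 + 0.113638 = 1.269634.
Q̄ = (S₀/π) × [bracket] = (1788/π) × 1.269634 = 722.6 W/m².

Q̄ ≈ 723 W/m²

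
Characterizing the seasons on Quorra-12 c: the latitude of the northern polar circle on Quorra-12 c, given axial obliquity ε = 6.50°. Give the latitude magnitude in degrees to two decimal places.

The polar circle is the lowest latitude that experiences at least one full rotation of continuous daylight at the northern-summer solstice; it lies at |ϕ| = 90° − ε = 90° − 6.50° = 83.50°.

83.50°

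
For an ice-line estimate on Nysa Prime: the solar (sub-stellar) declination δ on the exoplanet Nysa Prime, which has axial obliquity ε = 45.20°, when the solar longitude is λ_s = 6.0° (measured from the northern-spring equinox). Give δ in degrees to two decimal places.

δ = +4.25°

sin δ = sin ε · sin λ_s = sin 45.20° × sin 6.0° = 0.074170.
δ = arcsin(0.074170) = +4.25°.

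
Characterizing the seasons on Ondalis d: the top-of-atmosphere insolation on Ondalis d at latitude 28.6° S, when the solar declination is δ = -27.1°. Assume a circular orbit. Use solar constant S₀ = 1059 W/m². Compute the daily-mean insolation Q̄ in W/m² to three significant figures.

Q̄ ≈ 389 W/m²

cos H₀ = −tan(-28.6°) tan(-27.100°) = -0.2790, H₀ = 1.8536 rad.
Bracket: H₀ sin φ sin δ + cos φ cos δ sin H₀ = 1.8536×-0.47869×-0.45554 + 0.87798×0.89021×0.96029 = 0.404201 + 0.750550 = 1.154751.
Q̄ = (S₀/π) × [bracket] = (1059/π) × 1.154751 = 389.3 W/m².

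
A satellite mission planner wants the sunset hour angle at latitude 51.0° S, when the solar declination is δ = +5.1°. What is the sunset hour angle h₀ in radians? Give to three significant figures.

cos h₀ = −tan ϕ · tan δ = −tan(-51.0°) × tan(+5.100°) = 0.1102, so h₀ = 1.4604 rad = 83.67°.

h₀ = 1.46 rad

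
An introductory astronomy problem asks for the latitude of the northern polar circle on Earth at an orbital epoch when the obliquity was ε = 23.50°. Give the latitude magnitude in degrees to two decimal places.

66.50°

The polar circle is the lowest latitude that experiences at least one full rotation of continuous daylight at the northern-summer solstice; it lies at |ϕ| = 90° − ε = 90° − 23.50° = 66.50°.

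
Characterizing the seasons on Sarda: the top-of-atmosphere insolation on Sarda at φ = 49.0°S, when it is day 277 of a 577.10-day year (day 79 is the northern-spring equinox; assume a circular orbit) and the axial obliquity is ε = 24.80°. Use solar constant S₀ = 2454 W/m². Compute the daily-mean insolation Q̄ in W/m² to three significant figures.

Q̄ ≈ 201 W/m²

Solar longitude: λ_s = 360° × (277 − 79)/577.10 = 123.514°.
sin δ = sin 24.80° × sin 123.514° = 0.34972, so δ = +20.470°.
cos H₀ = −tan(-49.0°) tan(+20.470°) = 0.4294, H₀ = 1.1269 rad.
Bracket: H₀ sin φ sin δ + cos φ cos δ sin H₀ = 1.1269×-0.75471×0.34972 + 0.65606×0.93685×0.90310 = -0.297431 + 0.555072 = 0.257641.
Q̄ = (S₀/π) × [bracket] = (2454/π) × 0.257641 = 201.3 W/m².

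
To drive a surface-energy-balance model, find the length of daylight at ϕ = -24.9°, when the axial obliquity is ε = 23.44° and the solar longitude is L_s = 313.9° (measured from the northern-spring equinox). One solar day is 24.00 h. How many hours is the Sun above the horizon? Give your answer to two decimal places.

Solar declination: sin δ = sin ε · sin L_s = sin 23.44° × sin 313.9° = -0.28663, so δ = -16.656°.
cos h₀ = −tan ϕ · tan δ = −tan(-24.9°) × tan(-16.656°) = -0.1389, so h₀ = 1.7101 rad = 97.98°.
Daylight = 2h₀/(2π) × 24.00 h = (1.7101/π) × 24.00 = 13.06 h.

13.06 h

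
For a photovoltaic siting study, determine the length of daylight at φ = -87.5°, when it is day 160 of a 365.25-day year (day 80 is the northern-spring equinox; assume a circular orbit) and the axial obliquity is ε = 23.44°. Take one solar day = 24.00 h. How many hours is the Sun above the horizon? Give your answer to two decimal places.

Solar longitude: λ_s = 360° × (160 − 80)/365.25 = 78.850°.
sin δ = sin 23.44° × sin 78.850° = 0.39028, so δ = +22.972°.
cos H₀ = −tan φ · tan δ = 9.7088 ≥ 1, so the Sun never rises (polar night) and H₀ = 0.
Daylight = 2H₀/(2π) × 24.00 h = (0.0000/π) × 24.00 = 0.00 h.

0.00 h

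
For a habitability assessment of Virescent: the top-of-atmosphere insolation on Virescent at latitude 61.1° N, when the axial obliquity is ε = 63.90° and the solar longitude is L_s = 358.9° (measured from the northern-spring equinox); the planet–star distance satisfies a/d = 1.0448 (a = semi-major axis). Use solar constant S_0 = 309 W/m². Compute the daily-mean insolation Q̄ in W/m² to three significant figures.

Q̄ ≈ 49.4 W/m²

Solar declination: sin δ = sin ε · sin L_s = sin 63.90° × sin 358.9° = -0.01724, so δ = -0.988°.
cos h₀ = −tan(+61.1°) tan(-0.988°) = 0.0312, h₀ = 1.5396 rad.
Bracket: h₀ sin ϕ sin δ + cos ϕ cos δ sin h₀ = 1.5396×0.87546×-0.01724 + 0.48328×0.99985×0.99951 = -0.023237 + 0.482971 = 0.459734.
Inverse-square distance factor (a/d)² = 1.0448² = 1.091607.
Q̄ = (S_0/π) × 1.091607 × [bracket] = (309/π) × 1.091607 × 0.459734 = 49.36 W/m².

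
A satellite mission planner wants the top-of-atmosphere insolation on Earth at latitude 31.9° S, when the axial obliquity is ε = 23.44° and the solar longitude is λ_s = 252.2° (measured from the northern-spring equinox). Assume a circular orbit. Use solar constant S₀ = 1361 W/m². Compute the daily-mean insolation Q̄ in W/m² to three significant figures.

Solar declination: sin δ = sin ε · sin λ_s = sin 23.44° × sin 252.2° = -0.37875, so δ = -22.256°.
cos H₀ = −tan(-31.9°) tan(-22.256°) = -0.2547, H₀ = 1.8284 rad.
Bracket: H₀ sin φ sin δ + cos φ cos δ sin H₀ = 1.8284×-0.52844×-0.37875 + 0.84897×0.92550×0.96701 = 0.365948 + 0.759801 = 1.125749.
Q̄ = (S₀/π) × [bracket] = (1361/π) × 1.125749 = 487.7 W/m².

Q̄ ≈ 488 W/m²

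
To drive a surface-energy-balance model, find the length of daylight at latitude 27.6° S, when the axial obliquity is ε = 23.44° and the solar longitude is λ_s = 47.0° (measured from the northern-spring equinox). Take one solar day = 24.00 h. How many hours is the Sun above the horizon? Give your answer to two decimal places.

10.78 h

Solar declination: sin δ = sin ε · sin λ_s = sin 23.44° × sin 47.0° = 0.29092, so δ = +16.913°.
cos H₀ = −tan φ · tan δ = −tan(-27.6°) × tan(+16.913°) = 0.1590, so H₀ = 1.4112 rad = 80.85°.
Daylight = 2H₀/(2π) × 24.00 h = (1.4112/π) × 24.00 = 10.78 h.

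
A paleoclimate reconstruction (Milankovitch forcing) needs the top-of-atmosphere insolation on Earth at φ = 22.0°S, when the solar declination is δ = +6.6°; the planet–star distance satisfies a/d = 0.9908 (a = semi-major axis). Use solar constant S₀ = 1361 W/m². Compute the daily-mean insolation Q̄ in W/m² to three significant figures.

Q̄ ≈ 363 W/m²

cos H₀ = −tan(-22.0°) tan(+6.600°) = 0.0467, H₀ = 1.5240 rad.
Bracket: H₀ sin φ sin δ + cos φ cos δ sin H₀ = 1.5240×-0.37461×0.11494 + 0.92718×0.99337×0.99891 = -0.065620 + 0.920029 = 0.854409.
Inverse-square distance factor (a/d)² = 0.9908² = 0.981685.
Q̄ = (S₀/π) × 0.981685 × [bracket] = (1361/π) × 0.981685 × 0.854409 = 363.4 W/m².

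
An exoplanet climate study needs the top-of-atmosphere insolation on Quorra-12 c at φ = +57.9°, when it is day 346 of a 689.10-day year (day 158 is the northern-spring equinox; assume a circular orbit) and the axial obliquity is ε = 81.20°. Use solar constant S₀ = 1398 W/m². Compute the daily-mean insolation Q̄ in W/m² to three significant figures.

Solar longitude: λ_s = 360° × (346 − 158)/689.10 = 98.215°.
sin δ = sin 81.20° × sin 98.215° = 0.97809, so δ = +77.984°.
cos H₀ = −tan(+57.9°) tan(+77.984°) = -7.4893 ≤ −1 ⇒ polar day, H₀ = π.
Bracket: H₀ sin φ sin δ + cos φ cos δ sin H₀ = 3.1416×0.84712×0.97809 + 0.53140×0.20819×0.00000 = 2.603003 + 0.000000 = 2.603003.
Q̄ = (S₀/π) × [bracket] = (1398/π) × 2.603003 = 1158 W/m².

Q̄ ≈ 1.16e+03 W/m²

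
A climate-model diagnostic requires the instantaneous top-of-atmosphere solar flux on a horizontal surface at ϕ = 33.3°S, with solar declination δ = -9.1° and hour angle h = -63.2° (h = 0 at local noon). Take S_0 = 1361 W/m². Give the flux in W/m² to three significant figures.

cos θ_z = sin ϕ sin δ + cos ϕ cos δ cos h = 0.086832 + 0.372104 = 0.458936.
Flux = S_0 · cos θ_z = 1361 × 0.458936 = 624.6 W/m².

625 W/m²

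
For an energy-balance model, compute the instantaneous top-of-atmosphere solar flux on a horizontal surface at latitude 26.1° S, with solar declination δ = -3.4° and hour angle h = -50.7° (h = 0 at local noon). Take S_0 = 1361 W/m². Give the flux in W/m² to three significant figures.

808 W/m²

cos θ_z = sin ϕ sin δ + cos ϕ cos δ cos h = 0.026091 + 0.567792 = 0.593883.
Flux = S_0 · cos θ_z = 1361 × 0.593883 = 808.3 W/m².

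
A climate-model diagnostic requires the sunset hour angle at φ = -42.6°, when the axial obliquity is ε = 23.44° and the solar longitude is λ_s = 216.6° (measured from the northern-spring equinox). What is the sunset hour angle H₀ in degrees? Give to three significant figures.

Solar declination: sin δ = sin ε · sin λ_s = sin 23.44° × sin 216.6° = -0.23717, so δ = -13.720°.
cos H₀ = −tan φ · tan δ = −tan(-42.6°) × tan(-13.720°) = -0.2245, so H₀ = 1.7972 rad = 102.97°.

H₀ = 103°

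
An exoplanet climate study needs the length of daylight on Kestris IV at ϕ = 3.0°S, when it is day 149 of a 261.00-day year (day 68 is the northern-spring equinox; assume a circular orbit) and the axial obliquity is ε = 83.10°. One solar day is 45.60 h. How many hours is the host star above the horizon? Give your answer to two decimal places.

20.98 h

Solar longitude: L_s = 360° × (149 − 68)/261.00 = 111.724°.
sin δ = sin 83.10° × sin 111.724° = 0.92225, so δ = +67.257°.
cos h₀ = −tan ϕ · tan δ = −tan(-3.0°) × tan(+67.257°) = 0.1250, so h₀ = 1.4454 rad = 82.82°.
Daylight = 2h₀/(2π) × 45.60 h = (1.4454/π) × 45.60 = 20.98 h.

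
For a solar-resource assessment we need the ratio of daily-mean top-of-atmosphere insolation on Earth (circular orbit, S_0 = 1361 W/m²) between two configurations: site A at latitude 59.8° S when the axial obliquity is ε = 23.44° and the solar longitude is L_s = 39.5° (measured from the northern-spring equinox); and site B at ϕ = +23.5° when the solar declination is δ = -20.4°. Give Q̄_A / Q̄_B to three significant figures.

— Configuration A (ϕ=-59.8°):
Solar declination: sin δ = sin ε · sin L_s = sin 23.44° × sin 39.5° = 0.25302, so δ = +14.657°.
cos h₀ = −tan(-59.8°) tan(+14.657°) = 0.4494, h₀ = 1.1047 rad.
Bracket: h₀ sin ϕ sin δ + cos ϕ cos δ sin h₀ = 1.1047×-0.86427×0.25302 + 0.50302×0.96746×0.89335 = -0.241573 + 0.434750 = 0.193177.
Q̄ = (S_0/π) × [bracket] = (1361/π) × 0.193177 = 83.688 W/m².
— Configuration B (ϕ=+23.5°):
cos h₀ = −tan(+23.5°) tan(-20.400°) = 0.1617, h₀ = 1.4084 rad.
Bracket: h₀ sin ϕ sin δ + cos ϕ cos δ sin h₀ = 1.4084×0.39875×-0.34857 + 0.91706×0.93728×0.98684 = -0.195757 + 0.848230 = 0.652473.
Q̄ = (S_0/π) × [bracket] = (1361/π) × 0.652473 = 282.66 W/m².
Ratio Q̄_A / Q̄_B = 83.688 / 282.66 = 0.2961.

Q̄_A / Q̄_B ≈ 0.296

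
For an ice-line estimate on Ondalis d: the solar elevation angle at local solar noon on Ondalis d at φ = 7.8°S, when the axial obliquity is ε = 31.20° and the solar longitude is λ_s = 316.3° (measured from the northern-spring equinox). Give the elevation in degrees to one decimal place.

Solar declination: sin δ = sin ε · sin λ_s = sin 31.20° × sin 316.3° = -0.35790, so δ = -20.971°.
At local noon the hour angle is zero, so the zenith angle equals |φ − δ| = |-7.8° − (-20.971°)| = 13.171°.
Elevation = 90° − 13.171° = 76.8°.

76.8°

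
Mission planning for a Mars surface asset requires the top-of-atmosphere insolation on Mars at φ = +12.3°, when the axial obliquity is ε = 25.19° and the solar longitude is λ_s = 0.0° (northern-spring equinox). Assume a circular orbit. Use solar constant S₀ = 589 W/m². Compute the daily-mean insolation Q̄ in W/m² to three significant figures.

Q̄ ≈ 183 W/m²

Solar declination: sin δ = sin ε · sin λ_s = sin 25.19° × sin 0.0° = 0.00000, so δ = +0.000°.
cos H₀ = −tan(+12.3°) tan(+0.000°) = -0.0000, H₀ = 1.5708 rad.
Bracket: H₀ sin φ sin δ + cos φ cos δ sin H₀ = 1.5708×0.21303×0.00000 + 0.97705×1.00000×1.00000 = 0.000000 + 0.977050 = 0.977050.
Q̄ = (S₀/π) × [bracket] = (589/π) × 0.977050 = 183.2 W/m².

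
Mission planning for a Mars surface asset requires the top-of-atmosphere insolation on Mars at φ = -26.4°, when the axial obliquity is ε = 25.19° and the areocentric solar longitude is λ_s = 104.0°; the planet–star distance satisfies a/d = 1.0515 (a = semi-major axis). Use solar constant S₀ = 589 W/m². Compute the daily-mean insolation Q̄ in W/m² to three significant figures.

Q̄ ≈ 114 W/m²

sin δ = sin 25.19° × sin 104.0° = 0.41298, so δ = +24.392°.
cos H₀ = −tan(-26.4°) tan(+24.392°) = 0.2251, H₀ = 1.3438 rad.
Bracket: H₀ sin φ sin δ + cos φ cos δ sin H₀ = 1.3438×-0.44464×0.41298 + 0.89571×0.91074×0.97434 = -0.246759 + 0.794827 = 0.548068.
Inverse-square distance factor (a/d)² = 1.0515² = 1.105652.
Q̄ = (S₀/π) × 1.105652 × [bracket] = (589/π) × 1.105652 × 0.548068 = 113.6 W/m².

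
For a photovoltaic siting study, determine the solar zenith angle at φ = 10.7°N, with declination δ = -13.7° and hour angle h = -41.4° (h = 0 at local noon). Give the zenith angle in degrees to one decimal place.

θ_z = 47.8°

cos θ_z = sin φ sin δ + cos φ cos δ cos h = -0.043973 + 0.716098 = 0.672125.
θ_z = arccos(0.672125) = 47.8°.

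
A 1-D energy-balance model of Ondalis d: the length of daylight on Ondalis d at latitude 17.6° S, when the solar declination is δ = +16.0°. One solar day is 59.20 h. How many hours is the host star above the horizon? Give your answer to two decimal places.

cos h₀ = −tan ϕ · tan δ = −tan(-17.6°) × tan(+16.000°) = 0.0910, so h₀ = 1.4797 rad = 84.78°.
Daylight = 2h₀/(2π) × 59.20 h = (1.4797/π) × 59.20 = 27.88 h.

27.88 h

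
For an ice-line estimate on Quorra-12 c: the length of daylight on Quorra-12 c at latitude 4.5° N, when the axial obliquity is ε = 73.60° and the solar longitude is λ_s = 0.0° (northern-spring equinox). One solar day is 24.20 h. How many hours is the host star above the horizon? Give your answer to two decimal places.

12.10 h

Solar declination: sin δ = sin ε · sin λ_s = sin 73.60° × sin 0.0° = 0.00000, so δ = +0.000°.
cos H₀ = −tan φ · tan δ = −tan(+4.5°) × tan(+0.000°) = -0.0000, so H₀ = 1.5708 rad = 90.00°.
Daylight = 2H₀/(2π) × 24.20 h = (1.5708/π) × 24.20 = 12.10 h.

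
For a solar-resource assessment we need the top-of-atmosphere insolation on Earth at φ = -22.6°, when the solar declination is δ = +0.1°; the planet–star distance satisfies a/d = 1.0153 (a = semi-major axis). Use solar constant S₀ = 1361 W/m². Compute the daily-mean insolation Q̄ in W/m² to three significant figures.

Q̄ ≈ 412 W/m²

cos H₀ = −tan(-22.6°) tan(+0.100°) = 0.0007, H₀ = 1.5701 rad.
Bracket: H₀ sin φ sin δ + cos φ cos δ sin H₀ = 1.5701×-0.38430×0.00175 + 0.92321×1.00000×1.00000 = -0.001056 + 0.923210 = 0.922154.
Inverse-square distance factor (a/d)² = 1.0153² = 1.030834.
Q̄ = (S₀/π) × 1.030834 × [bracket] = (1361/π) × 1.030834 × 0.922154 = 411.8 W/m².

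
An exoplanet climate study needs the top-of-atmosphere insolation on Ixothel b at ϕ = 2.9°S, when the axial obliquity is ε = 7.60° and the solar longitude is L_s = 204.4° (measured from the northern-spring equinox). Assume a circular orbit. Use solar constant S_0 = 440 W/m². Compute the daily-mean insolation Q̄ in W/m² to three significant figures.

Solar declination: sin δ = sin ε · sin L_s = sin 7.60° × sin 204.4° = -0.05464, so δ = -3.132°.
cos h₀ = −tan(-2.9°) tan(-3.132°) = -0.0028, h₀ = 1.5736 rad.
Bracket: h₀ sin ϕ sin δ + cos ϕ cos δ sin h₀ = 1.5736×-0.05059×-0.05464 + 0.99872×0.99851×1.00000 = 0.004350 + 0.997232 = 1.001582.
Q̄ = (S_0/π) × [bracket] = (440/π) × 1.001582 = 140.3 W/m².

Q̄ ≈ 140 W/m²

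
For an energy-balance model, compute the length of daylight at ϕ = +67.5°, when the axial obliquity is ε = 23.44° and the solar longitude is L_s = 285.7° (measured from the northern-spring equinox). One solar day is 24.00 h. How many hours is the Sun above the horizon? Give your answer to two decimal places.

0.00 h

Solar declination: sin δ = sin ε · sin L_s = sin 23.44° × sin 285.7° = -0.38295, so δ = -22.516°.
cos h₀ = −tan ϕ · tan δ = 1.0008 ≥ 1, so the Sun never rises (polar night) and h₀ = 0.
Daylight = 2h₀/(2π) × 24.00 h = (0.0000/π) × 24.00 = 0.00 h.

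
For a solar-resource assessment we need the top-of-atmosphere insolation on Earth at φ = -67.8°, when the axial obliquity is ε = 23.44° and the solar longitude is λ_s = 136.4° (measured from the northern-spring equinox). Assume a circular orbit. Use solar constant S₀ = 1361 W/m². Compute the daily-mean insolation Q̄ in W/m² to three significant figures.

Q̄ ≈ 24.9 W/m²

Solar declination: sin δ = sin ε · sin λ_s = sin 23.44° × sin 136.4° = 0.27432, so δ = +15.922°.
cos H₀ = −tan(-67.8°) tan(+15.922°) = 0.6990, H₀ = 0.7968 rad.
Bracket: H₀ sin φ sin δ + cos φ cos δ sin H₀ = 0.7968×-0.92587×0.27432 + 0.37784×0.96164×0.71510 = -0.202375 + 0.259829 = 0.057454.
Q̄ = (S₀/π) × [bracket] = (1361/π) × 0.057454 = 24.89 W/m².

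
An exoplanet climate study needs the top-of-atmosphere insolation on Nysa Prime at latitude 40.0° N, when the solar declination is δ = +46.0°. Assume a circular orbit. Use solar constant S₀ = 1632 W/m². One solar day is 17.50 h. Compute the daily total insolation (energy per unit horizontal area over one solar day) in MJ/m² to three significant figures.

cos H₀ = −tan(+40.0°) tan(+46.000°) = -0.8689, H₀ = 2.6238 rad.
Bracket: H₀ sin φ sin δ + cos φ cos δ sin H₀ = 2.6238×0.64279×0.71934 + 0.76604×0.69466×0.49496 = 1.213205 + 0.263387 = 1.476592.
Q̄ = (S₀/π) × [bracket] = (1632/π) × 1.476592 = 767.06 W/m².
Daily total = Q̄ × 17.50 h × 3600 s/h = 767.06 × 17.50 × 3600 / 10⁶ = 48.32 MJ/m².

48.3 MJ/m²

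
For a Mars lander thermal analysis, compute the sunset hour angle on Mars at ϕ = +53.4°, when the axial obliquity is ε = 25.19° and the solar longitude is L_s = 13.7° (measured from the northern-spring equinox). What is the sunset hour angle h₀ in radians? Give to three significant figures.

Solar declination: sin δ = sin ε · sin L_s = sin 25.19° × sin 13.7° = 0.10080, so δ = +5.785°.
cos h₀ = −tan ϕ · tan δ = −tan(+53.4°) × tan(+5.785°) = -0.1364, so h₀ = 1.7076 rad = 97.84°.

h₀ = 1.71 rad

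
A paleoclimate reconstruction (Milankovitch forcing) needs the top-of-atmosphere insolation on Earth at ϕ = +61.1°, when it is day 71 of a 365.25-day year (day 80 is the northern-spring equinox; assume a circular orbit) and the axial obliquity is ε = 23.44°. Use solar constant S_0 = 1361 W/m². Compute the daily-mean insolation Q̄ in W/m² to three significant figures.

Solar longitude: L_s = 360° × (71 − 80)/365.25 = -8.871°, i.e. -8.871° + 360° = 351.129°.
sin δ = sin 23.44° × sin 351.129° = -0.06134, so δ = -3.517°.
cos h₀ = −tan(+61.1°) tan(-3.517°) = 0.1113, h₀ = 1.4592 rad.
Bracket: h₀ sin ϕ sin δ + cos ϕ cos δ sin h₀ = 1.4592×0.87546×-0.06134 + 0.48328×0.99812×0.99378 = -0.078360 + 0.479371 = 0.401011.
Q̄ = (S_0/π) × [bracket] = (1361/π) × 0.401011 = 173.7 W/m².

Q̄ ≈ 174 W/m²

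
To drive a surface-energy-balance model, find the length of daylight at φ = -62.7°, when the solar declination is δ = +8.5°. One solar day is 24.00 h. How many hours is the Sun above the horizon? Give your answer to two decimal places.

9.76 h

cos H₀ = −tan φ · tan δ = −tan(-62.7°) × tan(+8.500°) = 0.2896, so H₀ = 1.2770 rad = 73.17°.
Daylight = 2H₀/(2π) × 24.00 h = (1.2770/π) × 24.00 = 9.76 h.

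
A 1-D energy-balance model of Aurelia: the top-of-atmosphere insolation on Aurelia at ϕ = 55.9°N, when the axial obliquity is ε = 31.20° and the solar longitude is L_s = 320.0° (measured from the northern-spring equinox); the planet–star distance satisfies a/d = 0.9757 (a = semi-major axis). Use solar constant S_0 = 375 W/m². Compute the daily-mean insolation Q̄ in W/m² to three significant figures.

Solar declination: sin δ = sin ε · sin L_s = sin 31.20° × sin 320.0° = -0.33298, so δ = -19.450°.
cos h₀ = −tan(+55.9°) tan(-19.450°) = 0.5216, h₀ = 1.0221 rad.
Bracket: h₀ sin ϕ sin δ + cos ϕ cos δ sin h₀ = 1.0221×0.82806×-0.33298 + 0.56064×0.94293×0.85320 = -0.281821 + 0.451039 = 0.169218.
Inverse-square distance factor (a/d)² = 0.9757² = 0.951990.
Q̄ = (S_0/π) × 0.951990 × [bracket] = (375/π) × 0.951990 × 0.169218 = 19.23 W/m².

Q̄ ≈ 19.2 W/m²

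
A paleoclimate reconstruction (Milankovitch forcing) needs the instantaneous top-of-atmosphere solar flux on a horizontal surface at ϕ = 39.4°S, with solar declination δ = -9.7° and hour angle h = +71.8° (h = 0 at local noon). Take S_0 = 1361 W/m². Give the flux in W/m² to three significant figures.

cos θ_z = sin ϕ sin δ + cos ϕ cos δ cos h = 0.106945 + 0.237901 = 0.344846.
Flux = S_0 · cos θ_z = 1361 × 0.344846 = 469.3 W/m².

469 W/m²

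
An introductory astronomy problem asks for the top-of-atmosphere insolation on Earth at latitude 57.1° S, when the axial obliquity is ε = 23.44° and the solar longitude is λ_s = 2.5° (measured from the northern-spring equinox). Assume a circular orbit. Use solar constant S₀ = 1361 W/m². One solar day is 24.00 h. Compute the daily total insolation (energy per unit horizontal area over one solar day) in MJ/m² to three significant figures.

19.5 MJ/m²

Solar declination: sin δ = sin ε · sin λ_s = sin 23.44° × sin 2.5° = 0.01735, so δ = +0.994°.
cos H₀ = −tan(-57.1°) tan(+0.994°) = 0.0268, H₀ = 1.5440 rad.
Bracket: H₀ sin φ sin δ + cos φ cos δ sin H₀ = 1.5440×-0.83962×0.01735 + 0.54317×0.99985×0.99964 = -0.022492 + 0.542893 = 0.520401.
Q̄ = (S₀/π) × [bracket] = (1361/π) × 0.520401 = 225.45 W/m².
Daily total = Q̄ × 24.00 h × 3600 s/h = 225.45 × 24.00 × 3600 / 10⁶ = 19.48 MJ/m².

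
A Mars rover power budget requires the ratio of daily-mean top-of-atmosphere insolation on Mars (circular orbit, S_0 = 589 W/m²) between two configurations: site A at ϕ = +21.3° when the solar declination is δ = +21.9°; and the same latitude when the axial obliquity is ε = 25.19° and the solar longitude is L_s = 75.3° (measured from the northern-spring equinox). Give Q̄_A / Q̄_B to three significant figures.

Q̄_A / Q̄_B ≈ 0.992

— Configuration A (ϕ=+21.3°):
cos h₀ = −tan(+21.3°) tan(+21.900°) = -0.1567, h₀ = 1.7282 rad.
Bracket: h₀ sin ϕ sin δ + cos ϕ cos δ sin h₀ = 1.7282×0.36325×0.37299 + 0.93169×0.92784×0.98764 = 0.234151 + 0.853775 = 1.087926.
Q̄ = (S_0/π) × [bracket] = (589/π) × 1.087926 = 203.97 W/m².
— Configuration B (ϕ=+21.3°):
Solar declination: sin δ = sin ε · sin L_s = sin 25.19° × sin 75.3° = 0.41169, so δ = +24.311°.
cos h₀ = −tan(+21.3°) tan(+24.311°) = -0.1761, h₀ = 1.7478 rad.
Bracket: h₀ sin ϕ sin δ + cos ϕ cos δ sin h₀ = 1.7478×0.36325×0.41169 + 0.93169×0.91132×0.98437 = 0.261377 + 0.835797 = 1.097174.
Q̄ = (S_0/π) × [bracket] = (589/π) × 1.097174 = 205.70 W/m².
Ratio Q̄_A / Q̄_B = 203.97 / 205.70 = 0.9916.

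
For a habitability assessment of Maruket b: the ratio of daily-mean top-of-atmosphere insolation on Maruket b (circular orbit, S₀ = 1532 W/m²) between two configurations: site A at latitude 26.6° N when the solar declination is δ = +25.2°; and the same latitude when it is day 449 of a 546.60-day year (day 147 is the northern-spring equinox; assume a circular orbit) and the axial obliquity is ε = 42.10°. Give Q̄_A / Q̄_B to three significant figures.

— Configuration A (φ=+26.6°):
cos H₀ = −tan(+26.6°) tan(+25.200°) = -0.2356, H₀ = 1.8087 rad.
Bracket: H₀ sin φ sin δ + cos φ cos δ sin H₀ = 1.8087×0.44776×0.42578 + 0.89415×0.90483×0.97184 = 0.344824 + 0.786271 = 1.131095.
Q̄ = (S₀/π) × [bracket] = (1532/π) × 1.131095 = 551.58 W/m².
— Configuration B (φ=+26.6°):
Solar longitude: λ_s = 360° × (449 − 147)/546.60 = 198.902°.
sin δ = sin 42.10° × sin 198.902° = -0.21719, so δ = -12.544°.
cos H₀ = −tan(+26.6°) tan(-12.544°) = 0.1114, H₀ = 1.4591 rad.
Bracket: H₀ sin φ sin δ + cos φ cos δ sin H₀ = 1.4591×0.44776×-0.21719 + 0.89415×0.97613×0.99377 = -0.141896 + 0.867369 = 0.725473.
Q̄ = (S₀/π) × [bracket] = (1532/π) × 0.725473 = 353.78 W/m².
Ratio Q̄_A / Q̄_B = 551.58 / 353.78 = 1.559.

Q̄_A / Q̄_B ≈ 1.56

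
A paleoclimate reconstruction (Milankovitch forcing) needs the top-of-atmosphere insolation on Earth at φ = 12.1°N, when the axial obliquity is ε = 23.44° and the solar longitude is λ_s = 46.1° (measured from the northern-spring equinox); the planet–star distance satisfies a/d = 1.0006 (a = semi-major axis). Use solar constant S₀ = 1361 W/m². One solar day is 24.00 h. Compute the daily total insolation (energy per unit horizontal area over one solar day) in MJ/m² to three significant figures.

38.7 MJ/m²

Solar declination: sin δ = sin ε · sin λ_s = sin 23.44° × sin 46.1° = 0.28663, so δ = +16.656°.
cos H₀ = −tan(+12.1°) tan(+16.656°) = -0.0641, H₀ = 1.6350 rad.
Bracket: H₀ sin φ sin δ + cos φ cos δ sin H₀ = 1.6350×0.20962×0.28663 + 0.97778×0.95804×0.99794 = 0.098236 + 0.934823 = 1.033059.
Inverse-square distance factor (a/d)² = 1.0006² = 1.001200.
Q̄ = (S₀/π) × 1.001200 × [bracket] = (1361/π) × 1.001200 × 1.033059 = 448.08 W/m².
Daily total = Q̄ × 24.00 h × 3600 s/h = 448.08 × 24.00 × 3600 / 10⁶ = 38.71 MJ/m².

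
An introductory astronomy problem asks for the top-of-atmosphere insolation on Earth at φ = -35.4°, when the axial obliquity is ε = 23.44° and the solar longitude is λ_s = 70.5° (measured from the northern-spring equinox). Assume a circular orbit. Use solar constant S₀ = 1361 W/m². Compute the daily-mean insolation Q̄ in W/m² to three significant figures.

Q̄ ≈ 193 W/m²

Solar declination: sin δ = sin ε · sin λ_s = sin 23.44° × sin 70.5° = 0.37497, so δ = +22.023°.
cos H₀ = −tan(-35.4°) tan(+22.023°) = 0.2875, H₀ = 1.2792 rad.
Bracket: H₀ sin φ sin δ + cos φ cos δ sin H₀ = 1.2792×-0.57928×0.37497 + 0.81513×0.92704×0.95779 = -0.277858 + 0.723762 = 0.445904.
Q̄ = (S₀/π) × [bracket] = (1361/π) × 0.445904 = 193.2 W/m².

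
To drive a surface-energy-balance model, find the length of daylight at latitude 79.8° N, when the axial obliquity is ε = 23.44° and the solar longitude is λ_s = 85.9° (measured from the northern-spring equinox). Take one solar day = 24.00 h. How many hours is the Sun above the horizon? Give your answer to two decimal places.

Solar declination: sin δ = sin ε · sin λ_s = sin 23.44° × sin 85.9° = 0.39677, so δ = +23.376°.
Sunrise equation: cos H₀ = −tan φ · tan δ = -2.4023 ≤ −1, so the Sun never sets (polar day) and H₀ = π.
Daylight = 2H₀/(2π) × 24.00 h = (3.1416/π) × 24.00 = 24.00 h.

24.00 h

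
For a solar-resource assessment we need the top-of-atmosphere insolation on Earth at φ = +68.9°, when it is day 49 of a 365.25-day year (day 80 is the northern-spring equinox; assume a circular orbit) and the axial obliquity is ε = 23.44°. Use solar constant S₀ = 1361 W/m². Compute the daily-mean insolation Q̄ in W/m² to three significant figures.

Q̄ ≈ 46.8 W/m²

Solar longitude: λ_s = 360° × (49 − 80)/365.25 = -30.554°, i.e. -30.554° + 360° = 329.446°.
sin δ = sin 23.44° × sin 329.446° = -0.20222, so δ = -11.667°.
cos H₀ = −tan(+68.9°) tan(-11.667°) = 0.5351, H₀ = 1.0062 rad.
Bracket: H₀ sin φ sin δ + cos φ cos δ sin H₀ = 1.0062×0.93295×-0.20222 + 0.36000×0.97934×0.84478 = -0.189831 + 0.297838 = 0.108007.
Q̄ = (S₀/π) × [bracket] = (1361/π) × 0.108007 = 46.79 W/m².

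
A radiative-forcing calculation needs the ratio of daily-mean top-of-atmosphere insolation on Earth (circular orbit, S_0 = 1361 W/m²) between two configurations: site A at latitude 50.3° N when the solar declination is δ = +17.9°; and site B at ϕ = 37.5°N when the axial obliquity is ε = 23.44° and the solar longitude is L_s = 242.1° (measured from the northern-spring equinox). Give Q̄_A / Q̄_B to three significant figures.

Q̄_A / Q̄_B ≈ 2.34

— Configuration A (ϕ=+50.3°):
cos h₀ = −tan(+50.3°) tan(+17.900°) = -0.3890, h₀ = 1.9704 rad.
Bracket: h₀ sin ϕ sin δ + cos ϕ cos δ sin h₀ = 1.9704×0.76940×0.30736 + 0.63877×0.95159×0.92122 = 0.465966 + 0.559961 = 1.025927.
Q̄ = (S_0/π) × [bracket] = (1361/π) × 1.025927 = 444.45 W/m².
— Configuration B (ϕ=+37.5°):
Solar declination: sin δ = sin ε · sin L_s = sin 23.44° × sin 242.1° = -0.35155, so δ = -20.582°.
cos h₀ = −tan(+37.5°) tan(-20.582°) = 0.2881, h₀ = 1.2785 rad.
Bracket: h₀ sin ϕ sin δ + cos ϕ cos δ sin h₀ = 1.2785×0.60876×-0.35155 + 0.79335×0.93617×0.95759 = -0.273611 + 0.711212 = 0.437601.
Q̄ = (S_0/π) × [bracket] = (1361/π) × 0.437601 = 189.58 W/m².
Ratio Q̄_A / Q̄_B = 444.45 / 189.58 = 2.344.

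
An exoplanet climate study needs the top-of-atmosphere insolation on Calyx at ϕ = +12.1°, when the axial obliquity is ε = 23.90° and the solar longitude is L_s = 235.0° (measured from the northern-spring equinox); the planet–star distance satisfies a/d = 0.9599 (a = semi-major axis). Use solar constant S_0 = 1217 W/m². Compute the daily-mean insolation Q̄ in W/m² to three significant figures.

Solar declination: sin δ = sin ε · sin L_s = sin 23.90° × sin 235.0° = -0.33187, so δ = -19.382°.
cos h₀ = −tan(+12.1°) tan(-19.382°) = 0.0754, h₀ = 1.4953 rad.
Bracket: h₀ sin ϕ sin δ + cos ϕ cos δ sin h₀ = 1.4953×0.20962×-0.33187 + 0.97778×0.94332×0.99715 = -0.104023 + 0.919731 = 0.815708.
Inverse-square distance factor (a/d)² = 0.9599² = 0.921408.
Q̄ = (S_0/π) × 0.921408 × [bracket] = (1217/π) × 0.921408 × 0.815708 = 291.2 W/m².

Q̄ ≈ 291 W/m²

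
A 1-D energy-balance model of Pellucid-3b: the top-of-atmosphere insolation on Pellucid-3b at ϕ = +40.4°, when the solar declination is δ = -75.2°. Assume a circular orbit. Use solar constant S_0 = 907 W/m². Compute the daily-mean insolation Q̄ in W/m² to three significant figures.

cos h₀ = −tan(+40.4°) tan(-75.200°) = 3.2212 ≥ 1 ⇒ polar night, h₀ = 0 and Q̄ = 0.

Q̄ ≈ 0.00 W/m²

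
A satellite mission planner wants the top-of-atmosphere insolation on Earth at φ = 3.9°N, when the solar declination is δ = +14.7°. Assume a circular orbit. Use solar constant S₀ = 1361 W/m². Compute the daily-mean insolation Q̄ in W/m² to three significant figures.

Q̄ ≈ 430 W/m²

cos H₀ = −tan(+3.9°) tan(+14.700°) = -0.0179, H₀ = 1.5887 rad.
Bracket: H₀ sin φ sin δ + cos φ cos δ sin H₀ = 1.5887×0.06802×0.25376 + 0.99768×0.96727×0.99984 = 0.027422 + 0.964872 = 0.992294.
Q̄ = (S₀/π) × [bracket] = (1361/π) × 0.992294 = 429.9 W/m².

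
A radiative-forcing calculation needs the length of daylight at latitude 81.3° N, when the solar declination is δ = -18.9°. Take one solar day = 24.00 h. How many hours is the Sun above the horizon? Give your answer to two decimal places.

0.00 h

cos H₀ = −tan φ · tan δ = 2.2374 ≥ 1, so the Sun never rises (polar night) and H₀ = 0.
Daylight = 2H₀/(2π) × 24.00 h = (0.0000/π) × 24.00 = 0.00 h.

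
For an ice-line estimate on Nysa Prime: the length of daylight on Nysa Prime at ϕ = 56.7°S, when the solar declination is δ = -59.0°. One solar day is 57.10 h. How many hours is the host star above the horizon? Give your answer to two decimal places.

Sunrise equation: cos h₀ = −tan ϕ · tan δ = -2.5336 ≤ −1, so the host star never sets (polar day) and h₀ = π.
Daylight = 2h₀/(2π) × 57.10 h = (3.1416/π) × 57.10 = 57.10 h.

57.10 h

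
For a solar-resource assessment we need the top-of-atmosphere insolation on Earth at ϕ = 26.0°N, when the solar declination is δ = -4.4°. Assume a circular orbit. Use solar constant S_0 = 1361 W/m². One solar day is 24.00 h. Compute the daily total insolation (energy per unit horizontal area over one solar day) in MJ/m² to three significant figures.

31.6 MJ/m²

cos h₀ = −tan(+26.0°) tan(-4.400°) = 0.0375, h₀ = 1.5333 rad.
Bracket: h₀ sin ϕ sin δ + cos ϕ cos δ sin h₀ = 1.5333×0.43837×-0.07672 + 0.89879×0.99705×0.99930 = -0.051568 + 0.895511 = 0.843943.
Q̄ = (S_0/π) × [bracket] = (1361/π) × 0.843943 = 365.61 W/m².
Daily total = Q̄ × 24.00 h × 3600 s/h = 365.61 × 24.00 × 3600 / 10⁶ = 31.59 MJ/m².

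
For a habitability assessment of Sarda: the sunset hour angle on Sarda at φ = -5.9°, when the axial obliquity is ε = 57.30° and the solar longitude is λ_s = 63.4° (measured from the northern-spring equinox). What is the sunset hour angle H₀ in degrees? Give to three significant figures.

Solar declination: sin δ = sin ε · sin λ_s = sin 57.30° × sin 63.4° = 0.75244, so δ = +48.802°.
cos H₀ = −tan φ · tan δ = −tan(-5.9°) × tan(+48.802°) = 0.1181, so H₀ = 1.4525 rad = 83.22°.

H₀ = 83.2°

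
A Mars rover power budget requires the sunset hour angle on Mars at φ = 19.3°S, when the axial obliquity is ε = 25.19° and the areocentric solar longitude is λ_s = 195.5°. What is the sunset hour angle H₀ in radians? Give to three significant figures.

H₀ = 1.61 rad

sin δ = sin 25.19° × sin 195.5° = -0.11374, so δ = -6.531°.
cos H₀ = −tan φ · tan δ = −tan(-19.3°) × tan(-6.531°) = -0.0401, so H₀ = 1.6109 rad = 92.30°.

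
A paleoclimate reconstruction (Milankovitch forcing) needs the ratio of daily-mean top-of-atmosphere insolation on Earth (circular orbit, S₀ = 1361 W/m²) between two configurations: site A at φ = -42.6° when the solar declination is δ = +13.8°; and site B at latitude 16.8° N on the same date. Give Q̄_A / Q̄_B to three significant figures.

Q̄_A / Q̄_B ≈ 0.461

— Configuration A (φ=-42.6°):
cos H₀ = −tan(-42.6°) tan(+13.800°) = 0.2259, H₀ = 1.3430 rad.
Bracket: H₀ sin φ sin δ + cos φ cos δ sin H₀ = 1.3430×-0.67688×0.23853 + 0.73610×0.97113×0.97416 = -0.216836 + 0.696377 = 0.479541.
Q̄ = (S₀/π) × [bracket] = (1361/π) × 0.479541 = 207.75 W/m².
— Configuration B (φ=+16.8°):
cos H₀ = −tan(+16.8°) tan(+13.800°) = -0.0742, H₀ = 1.6450 rad.
Bracket: H₀ sin φ sin δ + cos φ cos δ sin H₀ = 1.6450×0.28903×0.23853 + 0.95732×0.97113×0.99725 = 0.113410 + 0.927126 = 1.040536.
Q̄ = (S₀/π) × [bracket] = (1361/π) × 1.040536 = 450.78 W/m².
Ratio Q̄_A / Q̄_B = 207.75 / 450.78 = 0.4609.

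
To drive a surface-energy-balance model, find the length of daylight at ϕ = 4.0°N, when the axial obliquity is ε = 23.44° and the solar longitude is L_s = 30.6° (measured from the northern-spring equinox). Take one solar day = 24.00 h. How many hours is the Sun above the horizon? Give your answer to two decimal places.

Solar declination: sin δ = sin ε · sin L_s = sin 23.44° × sin 30.6° = 0.20249, so δ = +11.683°.
cos h₀ = −tan ϕ · tan δ = −tan(+4.0°) × tan(+11.683°) = -0.0145, so h₀ = 1.5853 rad = 90.83°.
Daylight = 2h₀/(2π) × 24.00 h = (1.5853/π) × 24.00 = 12.11 h.

12.11 h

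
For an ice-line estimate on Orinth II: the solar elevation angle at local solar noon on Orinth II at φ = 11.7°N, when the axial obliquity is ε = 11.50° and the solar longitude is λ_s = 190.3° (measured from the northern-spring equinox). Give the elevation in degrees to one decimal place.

Solar declination: sin δ = sin ε · sin λ_s = sin 11.50° × sin 190.3° = -0.03565, so δ = -2.043°.
At local noon the hour angle is zero, so the zenith angle equals |φ − δ| = |+11.7° − (-2.043°)| = 13.743°.
Elevation = 90° − 13.743° = 76.3°.

76.3°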